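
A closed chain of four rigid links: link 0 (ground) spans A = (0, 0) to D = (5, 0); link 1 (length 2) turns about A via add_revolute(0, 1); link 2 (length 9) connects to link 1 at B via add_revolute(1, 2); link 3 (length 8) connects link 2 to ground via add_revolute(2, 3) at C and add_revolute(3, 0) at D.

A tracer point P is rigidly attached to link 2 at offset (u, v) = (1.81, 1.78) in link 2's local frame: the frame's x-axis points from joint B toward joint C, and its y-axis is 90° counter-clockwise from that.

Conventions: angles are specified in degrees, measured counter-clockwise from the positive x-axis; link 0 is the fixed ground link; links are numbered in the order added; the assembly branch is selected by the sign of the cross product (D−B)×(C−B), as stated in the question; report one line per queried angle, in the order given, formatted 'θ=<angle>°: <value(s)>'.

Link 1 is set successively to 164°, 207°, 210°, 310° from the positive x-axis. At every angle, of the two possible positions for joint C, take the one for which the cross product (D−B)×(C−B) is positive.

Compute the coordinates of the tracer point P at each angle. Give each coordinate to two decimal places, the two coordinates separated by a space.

A=(0,0), D=(5.00,0)
θ=164°: B = A + 2.00·(cos164°, sin164°) = (-1.9225, 0.5513)
θ=164°: |BD| = 6.9444
θ=164°: circle(B,9.00) ∩ circle(D,8.00): a=4.6962, h=7.6776
θ=164°:   candidates: C₊=(3.3684,7.8318) cross=53.317; C₋=(2.1494,-7.4749) cross=-53.317
θ=164°:   branch + wants cross > 0 → take C=(3.3684,7.8318) (cross=53.317)
θ=164°: ex = (C−B)/|BC| = (0.5879,0.8090); ey = (-0.8090,0.5879)
θ=164°: P = B + 1.81·ex + 1.78·ey = (-2.2984,3.0619)
θ=207°: B = A + 2.00·(cos207°, sin207°) = (-1.7820, -0.9080)
θ=207°: |BD| = 6.8425
θ=207°: circle(B,9.00) ∩ circle(D,8.00): a=4.6635, h=7.6975
θ=207°:   candidates: C₊=(1.8188,7.3403) cross=52.670; C₋=(3.8617,-7.9186) cross=-52.670
θ=207°:   branch + wants cross > 0 → take C=(1.8188,7.3403) (cross=52.670)
θ=207°: ex = (C−B)/|BC| = (0.4001,0.9165); ey = (-0.9165,0.4001)
θ=207°: P = B + 1.81·ex + 1.78·ey = (-2.6892,1.4630)
θ=210°: B = A + 2.00·(cos210°, sin210°) = (-1.7321, -1.0000)
θ=210°: |BD| = 6.8059
θ=210°: circle(B,9.00) ∩ circle(D,8.00): a=4.6519, h=7.7045
θ=210°:   candidates: C₊=(1.7373,7.3044) cross=52.437; C₋=(4.0014,-7.9374) cross=-52.437
θ=210°:   branch + wants cross > 0 → take C=(1.7373,7.3044) (cross=52.437)
θ=210°: ex = (C−B)/|BC| = (0.3855,0.9227); ey = (-0.9227,0.3855)
θ=210°: P = B + 1.81·ex + 1.78·ey = (-2.6768,1.3563)
θ=310°: B = A + 2.00·(cos310°, sin310°) = (1.2856, -1.5321)
θ=310°: |BD| = 4.0180
θ=310°: circle(B,9.00) ∩ circle(D,8.00): a=4.1245, h=7.9993
θ=310°:   candidates: C₊=(2.0483,7.4355) cross=32.141; C₋=(8.1486,-7.3543) cross=-32.141
θ=310°:   branch + wants cross > 0 → take C=(2.0483,7.4355) (cross=32.141)
θ=310°: ex = (C−B)/|BC| = (0.0847,0.9964); ey = (-0.9964,0.0847)
θ=310°: P = B + 1.81·ex + 1.78·ey = (-0.3346,0.4222)

θ=164°: -2.30 3.06
θ=207°: -2.69 1.46
θ=210°: -2.68 1.36
θ=310°: -0.33 0.42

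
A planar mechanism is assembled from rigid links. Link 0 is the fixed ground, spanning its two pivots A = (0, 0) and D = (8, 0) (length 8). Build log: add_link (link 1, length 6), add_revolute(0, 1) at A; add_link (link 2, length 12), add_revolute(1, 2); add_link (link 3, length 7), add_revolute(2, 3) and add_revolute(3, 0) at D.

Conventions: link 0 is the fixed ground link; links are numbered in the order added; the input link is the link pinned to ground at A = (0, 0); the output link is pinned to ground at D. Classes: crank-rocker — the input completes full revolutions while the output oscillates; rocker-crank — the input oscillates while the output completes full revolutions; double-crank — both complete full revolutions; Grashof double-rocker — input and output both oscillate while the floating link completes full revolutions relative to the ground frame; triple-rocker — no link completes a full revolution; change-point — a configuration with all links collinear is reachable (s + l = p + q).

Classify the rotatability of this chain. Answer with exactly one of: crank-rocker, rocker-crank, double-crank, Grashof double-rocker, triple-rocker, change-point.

lengths: ground=8, input=6, coupler=12, output=7
sorted: s=6 (shortest), l=12 (longest), p+q=15
s + l = 18 vs p + q = 15
s + l > p + q → non-Grashof → no link fully rotates → triple-rocker

triple-rocker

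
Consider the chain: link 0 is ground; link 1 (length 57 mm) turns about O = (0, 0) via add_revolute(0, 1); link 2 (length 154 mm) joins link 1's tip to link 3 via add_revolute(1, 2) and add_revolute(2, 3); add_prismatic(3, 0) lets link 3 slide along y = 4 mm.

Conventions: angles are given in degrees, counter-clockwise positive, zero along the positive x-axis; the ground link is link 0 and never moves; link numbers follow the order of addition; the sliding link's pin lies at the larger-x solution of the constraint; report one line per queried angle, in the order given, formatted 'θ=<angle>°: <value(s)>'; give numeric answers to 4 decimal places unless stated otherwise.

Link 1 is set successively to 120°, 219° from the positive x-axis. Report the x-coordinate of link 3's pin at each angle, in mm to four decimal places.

geometry: r = 57 mm, L = 154 mm, e = 4 mm
θ=120°: crank pin P = (r cos θ, r sin θ) = (-28.500000, 49.363448)
θ=120°: h = r sin θ − e = 49.363448 − 4 = 45.363448
θ=120°: x = r cos θ + √(L² − h²) = -28.500000 + 147.167108 = 118.667108
θ=219°: crank pin P = (r cos θ, r sin θ) = (-44.297320, -35.871262)
θ=219°: h = r sin θ − e = -35.871262 − 4 = -39.871262
θ=219°: x = r cos θ + √(L² − h²) = -44.297320 + 148.749059 = 104.451739

θ=120°: 118.6671
θ=219°: 104.4517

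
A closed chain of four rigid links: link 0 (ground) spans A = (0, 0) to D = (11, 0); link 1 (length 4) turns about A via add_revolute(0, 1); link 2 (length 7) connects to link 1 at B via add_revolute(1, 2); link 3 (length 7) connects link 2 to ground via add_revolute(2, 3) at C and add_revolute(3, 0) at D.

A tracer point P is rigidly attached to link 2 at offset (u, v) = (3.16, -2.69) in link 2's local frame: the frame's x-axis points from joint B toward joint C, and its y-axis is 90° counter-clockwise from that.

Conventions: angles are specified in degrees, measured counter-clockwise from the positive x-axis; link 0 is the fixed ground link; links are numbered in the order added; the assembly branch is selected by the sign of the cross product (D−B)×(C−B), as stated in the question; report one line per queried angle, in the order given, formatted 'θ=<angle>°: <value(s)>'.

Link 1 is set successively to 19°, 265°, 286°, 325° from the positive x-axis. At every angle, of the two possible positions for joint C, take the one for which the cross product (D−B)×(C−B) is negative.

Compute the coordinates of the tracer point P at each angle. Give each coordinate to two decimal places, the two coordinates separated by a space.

A=(0,0), D=(11.00,0)
θ=19°: B = A + 4.00·(cos19°, sin19°) = (3.7821, 1.3023)
θ=19°: |BD| = 7.3345
θ=19°: circle(B,7.00) ∩ circle(D,7.00): a=3.6672, h=5.9625
θ=19°:   candidates: C₊=(8.4497,6.5189) cross=43.732; C₋=(6.3324,-5.2166) cross=-43.732
θ=19°:   branch - wants cross < 0 → take C=(6.3324,-5.2166) (cross=-43.732)
θ=19°: ex = (C−B)/|BC| = (0.3643,-0.9313); ey = (0.9313,0.3643)
θ=19°: P = B + 3.16·ex + -2.69·ey = (2.4282,-2.6206)
θ=265°: B = A + 4.00·(cos265°, sin265°) = (-0.3486, -3.9848)
θ=265°: |BD| = 12.0279
θ=265°: circle(B,7.00) ∩ circle(D,7.00): a=6.0139, h=3.5823
θ=265°:   candidates: C₊=(4.1389,1.3876) cross=43.087; C₋=(6.5125,-5.3723) cross=-43.087
θ=265°:   branch - wants cross < 0 → take C=(6.5125,-5.3723) (cross=-43.087)
θ=265°: ex = (C−B)/|BC| = (0.9802,-0.1982); ey = (0.1982,0.9802)
θ=265°: P = B + 3.16·ex + -2.69·ey = (2.2154,-7.2478)
θ=286°: B = A + 4.00·(cos286°, sin286°) = (1.1025, -3.8450)
θ=286°: |BD| = 10.6181
θ=286°: circle(B,7.00) ∩ circle(D,7.00): a=5.3090, h=4.5622
θ=286°:   candidates: C₊=(4.3992,2.3301) cross=48.442; C₋=(7.7034,-6.1751) cross=-48.442
θ=286°:   branch - wants cross < 0 → take C=(7.7034,-6.1751) (cross=-48.442)
θ=286°: ex = (C−B)/|BC| = (0.9430,-0.3329); ey = (0.3329,0.9430)
θ=286°: P = B + 3.16·ex + -2.69·ey = (3.1869,-7.4335)
θ=325°: B = A + 4.00·(cos325°, sin325°) = (3.2766, -2.2943)
θ=325°: |BD| = 8.0570
θ=325°: circle(B,7.00) ∩ circle(D,7.00): a=4.0285, h=5.7246
θ=325°:   candidates: C₊=(5.5082,4.3405) cross=46.123; C₋=(8.7685,-6.6348) cross=-46.123
θ=325°:   branch - wants cross < 0 → take C=(8.7685,-6.6348) (cross=-46.123)
θ=325°: ex = (C−B)/|BC| = (0.7845,-0.6201); ey = (0.6201,0.7845)
θ=325°: P = B + 3.16·ex + -2.69·ey = (4.0878,-6.3642)

θ=19°: 2.43 -2.62
θ=265°: 2.22 -7.25
θ=286°: 3.19 -7.43
θ=325°: 4.09 -6.36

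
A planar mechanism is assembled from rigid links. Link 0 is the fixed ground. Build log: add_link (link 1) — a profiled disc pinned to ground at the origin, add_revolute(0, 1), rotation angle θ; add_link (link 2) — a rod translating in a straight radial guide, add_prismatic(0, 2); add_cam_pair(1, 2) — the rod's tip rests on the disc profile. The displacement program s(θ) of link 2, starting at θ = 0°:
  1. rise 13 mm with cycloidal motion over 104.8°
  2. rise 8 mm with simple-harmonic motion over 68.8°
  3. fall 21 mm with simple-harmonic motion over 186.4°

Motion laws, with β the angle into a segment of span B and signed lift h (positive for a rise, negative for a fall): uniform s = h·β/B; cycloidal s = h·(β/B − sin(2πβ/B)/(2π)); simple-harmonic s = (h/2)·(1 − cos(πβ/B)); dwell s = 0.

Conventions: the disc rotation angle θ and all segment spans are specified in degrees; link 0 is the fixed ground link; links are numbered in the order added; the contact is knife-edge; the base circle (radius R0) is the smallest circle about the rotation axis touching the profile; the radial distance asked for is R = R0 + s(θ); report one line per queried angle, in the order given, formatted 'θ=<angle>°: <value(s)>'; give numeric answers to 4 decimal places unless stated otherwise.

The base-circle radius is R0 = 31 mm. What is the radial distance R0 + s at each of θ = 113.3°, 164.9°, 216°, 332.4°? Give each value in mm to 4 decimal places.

seg 1 [0°–104.8°] cycloidal, h=13: full span → s += 13 → s = 13.0000
seg 2 [104.8°–173.6°] simple-harmonic, h=8: θ=113.3° here. β=8.5, B=68.8. 8/2·(1 − cos(π·0.1235)) = 0.2975 → s = 13.2975
seg 2 [104.8°–173.6°] simple-harmonic, h=8: θ=164.9° here. β=60.1, B=68.8. 8/2·(1 − cos(π·0.8735)) = 7.6885 → s = 20.6885
seg 2 [104.8°–173.6°] simple-harmonic, h=8: full span → s += 8 → s = 21.0000
seg 3 [173.6°–360°] simple-harmonic, h=-21: θ=216° here. β=42.4, B=186.4. -21/2·(1 − cos(π·0.2275)) = -2.5688 → s = 18.4312
seg 3 [173.6°–360°] simple-harmonic, h=-21: θ=332.4° here. β=158.8, B=186.4. -21/2·(1 − cos(π·0.8519)) = -19.8843 → s = 1.1157
θ=113.3°: R = R0 + s = 31 + 13.2975 = 44.2975
θ=164.9°: R = R0 + s = 31 + 20.6885 = 51.6885
θ=216°: R = R0 + s = 31 + 18.4312 = 49.4312
θ=332.4°: R = R0 + s = 31 + 1.1157 = 32.1157

θ=113.3°: 44.2975
θ=164.9°: 51.6885
θ=216°: 49.4312
θ=332.4°: 32.1157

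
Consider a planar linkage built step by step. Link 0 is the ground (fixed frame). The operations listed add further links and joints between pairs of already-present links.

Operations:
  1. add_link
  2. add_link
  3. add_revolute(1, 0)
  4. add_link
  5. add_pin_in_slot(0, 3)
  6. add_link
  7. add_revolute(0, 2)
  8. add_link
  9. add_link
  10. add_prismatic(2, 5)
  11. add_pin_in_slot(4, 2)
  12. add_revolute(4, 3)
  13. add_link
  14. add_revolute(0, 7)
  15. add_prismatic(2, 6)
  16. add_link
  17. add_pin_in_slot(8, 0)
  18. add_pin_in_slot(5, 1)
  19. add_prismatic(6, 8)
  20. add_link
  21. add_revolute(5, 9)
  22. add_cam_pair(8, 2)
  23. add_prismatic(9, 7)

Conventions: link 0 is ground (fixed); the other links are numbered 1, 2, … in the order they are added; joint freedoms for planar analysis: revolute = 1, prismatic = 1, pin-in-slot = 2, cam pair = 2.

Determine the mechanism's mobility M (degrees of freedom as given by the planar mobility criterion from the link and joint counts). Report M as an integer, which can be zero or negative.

L=1 J1=0 J2=0
add link → L=2 J1=0 J2=0
add link → L=3 J1=0 J2=0
R@1,0 dof=1 J1 → L=3 J1=1 J2=0
add link → L=4 J1=1 J2=0
PS@0,3 dof=2 J2 → L=4 J1=1 J2=1
add link → L=5 J1=1 J2=1
R@0,2 dof=1 J1 → L=5 J1=2 J2=1
add link → L=6 J1=2 J2=1
add link → L=7 J1=2 J2=1
P@2,5 dof=1 J1 → L=7 J1=3 J2=1
PS@4,2 dof=2 J2 → L=7 J1=3 J2=2
R@4,3 dof=1 J1 → L=7 J1=4 J2=2
add link → L=8 J1=4 J2=2
R@0,7 dof=1 J1 → L=8 J1=5 J2=2
P@2,6 dof=1 J1 → L=8 J1=6 J2=2
add link → L=9 J1=6 J2=2
PS@8,0 dof=2 J2 → L=9 J1=6 J2=3
PS@5,1 dof=2 J2 → L=9 J1=6 J2=4
P@6,8 dof=1 J1 → L=9 J1=7 J2=4
add link → L=10 J1=7 J2=4
R@5,9 dof=1 J1 → L=10 J1=8 J2=4
C@8,2 dof=2 J2 → L=10 J1=8 J2=5
P@9,7 dof=1 J1 → L=10 J1=9 J2=5
M=3(L−1)−2J1−J2=3·9−2·9−5=4

M = 4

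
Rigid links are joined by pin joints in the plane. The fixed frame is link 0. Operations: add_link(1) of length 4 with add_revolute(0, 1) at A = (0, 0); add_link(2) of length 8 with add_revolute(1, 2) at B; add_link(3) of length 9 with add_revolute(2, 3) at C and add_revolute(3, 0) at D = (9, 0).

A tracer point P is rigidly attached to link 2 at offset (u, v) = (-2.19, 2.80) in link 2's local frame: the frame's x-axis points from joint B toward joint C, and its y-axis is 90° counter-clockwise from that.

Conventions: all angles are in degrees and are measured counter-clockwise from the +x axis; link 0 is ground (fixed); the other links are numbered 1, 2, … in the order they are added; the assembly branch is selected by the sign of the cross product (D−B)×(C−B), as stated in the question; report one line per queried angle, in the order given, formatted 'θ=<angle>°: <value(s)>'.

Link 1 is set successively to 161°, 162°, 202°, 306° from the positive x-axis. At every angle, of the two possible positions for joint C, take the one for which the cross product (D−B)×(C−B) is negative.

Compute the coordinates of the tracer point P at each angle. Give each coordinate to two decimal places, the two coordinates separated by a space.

A=(0,0), D=(9.00,0)
θ=161°: B = A + 4.00·(cos161°, sin161°) = (-3.7821, 1.3023)
θ=161°: |BD| = 12.8482
θ=161°: circle(B,8.00) ∩ circle(D,9.00): a=5.7626, h=5.5491
θ=161°:   candidates: C₊=(2.5133,6.2388) cross=71.297; C₋=(1.3884,-4.8024) cross=-71.297
θ=161°:   branch - wants cross < 0 → take C=(1.3884,-4.8024) (cross=-71.297)
θ=161°: ex = (C−B)/|BC| = (0.6463,-0.7631); ey = (0.7631,0.6463)
θ=161°: P = B + -2.19·ex + 2.80·ey = (-3.0609,4.7831)
θ=162°: B = A + 4.00·(cos162°, sin162°) = (-3.8042, 1.2361)
θ=162°: |BD| = 12.8638
θ=162°: circle(B,8.00) ∩ circle(D,9.00): a=5.7711, h=5.5402
θ=162°:   candidates: C₊=(2.4725,6.1961) cross=71.268; C₋=(1.4078,-4.8331) cross=-71.268
θ=162°:   branch - wants cross < 0 → take C=(1.4078,-4.8331) (cross=-71.268)
θ=162°: ex = (C−B)/|BC| = (0.6515,-0.7586); ey = (0.7586,0.6515)
θ=162°: P = B + -2.19·ex + 2.80·ey = (-3.1068,4.7217)
θ=202°: B = A + 4.00·(cos202°, sin202°) = (-3.7087, -1.4984)
θ=202°: |BD| = 12.7968
θ=202°: circle(B,8.00) ∩ circle(D,9.00): a=5.7342, h=5.5785
θ=202°:   candidates: C₊=(1.3328,4.7131) cross=71.387; C₋=(2.6392,-6.3671) cross=-71.387
θ=202°:   branch - wants cross < 0 → take C=(2.6392,-6.3671) (cross=-71.387)
θ=202°: ex = (C−B)/|BC| = (0.7935,-0.6086); ey = (0.6086,0.7935)
θ=202°: P = B + -2.19·ex + 2.80·ey = (-3.7424,2.0561)
θ=306°: B = A + 4.00·(cos306°, sin306°) = (2.3511, -3.2361)
θ=306°: |BD| = 7.3946
θ=306°: circle(B,8.00) ∩ circle(D,9.00): a=2.5478, h=7.5835
θ=306°:   candidates: C₊=(1.3233,4.6976) cross=56.076; C₋=(7.9607,-8.9398) cross=-56.076
θ=306°:   branch - wants cross < 0 → take C=(7.9607,-8.9398) (cross=-56.076)
θ=306°: ex = (C−B)/|BC| = (0.7012,-0.7130); ey = (0.7130,0.7012)
θ=306°: P = B + -2.19·ex + 2.80·ey = (2.8118,0.2887)

θ=161°: -3.06 4.78
θ=162°: -3.11 4.72
θ=202°: -3.74 2.06
θ=306°: 2.81 0.29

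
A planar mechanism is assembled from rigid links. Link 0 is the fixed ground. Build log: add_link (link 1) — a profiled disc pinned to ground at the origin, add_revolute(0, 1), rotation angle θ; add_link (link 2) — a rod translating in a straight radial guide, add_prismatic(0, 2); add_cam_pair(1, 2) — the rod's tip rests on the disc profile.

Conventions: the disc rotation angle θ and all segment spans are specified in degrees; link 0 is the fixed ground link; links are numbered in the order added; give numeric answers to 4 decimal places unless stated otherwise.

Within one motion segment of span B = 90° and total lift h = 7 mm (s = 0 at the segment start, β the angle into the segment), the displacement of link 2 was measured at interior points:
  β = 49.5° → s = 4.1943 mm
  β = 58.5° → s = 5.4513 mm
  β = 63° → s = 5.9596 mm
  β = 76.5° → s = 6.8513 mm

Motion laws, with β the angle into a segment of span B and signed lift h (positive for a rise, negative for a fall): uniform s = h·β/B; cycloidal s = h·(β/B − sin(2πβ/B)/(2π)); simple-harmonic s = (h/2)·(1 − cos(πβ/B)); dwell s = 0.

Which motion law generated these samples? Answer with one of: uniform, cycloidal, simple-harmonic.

candidates at β/B = r: uniform s = h·r (linear in β); cycloidal s = h·(r − sin(2πr)/(2π)); simple-harmonic s = (h/2)(1 − cos(πr))
β=49.5°: printed 4.1943 | uniform 3.8500, cycloidal 4.1943, simple-harmonic 4.0475
β=58.5°: printed 5.4513 | uniform 4.5500, cycloidal 5.4513, simple-harmonic 5.0890
β=63°: printed 5.9596 | uniform 4.9000, cycloidal 5.9596, simple-harmonic 5.5572
β=76.5°: printed 6.8513 | uniform 5.9500, cycloidal 6.8513, simple-harmonic 6.6185
only one law matches every sample → cycloidal

cycloidal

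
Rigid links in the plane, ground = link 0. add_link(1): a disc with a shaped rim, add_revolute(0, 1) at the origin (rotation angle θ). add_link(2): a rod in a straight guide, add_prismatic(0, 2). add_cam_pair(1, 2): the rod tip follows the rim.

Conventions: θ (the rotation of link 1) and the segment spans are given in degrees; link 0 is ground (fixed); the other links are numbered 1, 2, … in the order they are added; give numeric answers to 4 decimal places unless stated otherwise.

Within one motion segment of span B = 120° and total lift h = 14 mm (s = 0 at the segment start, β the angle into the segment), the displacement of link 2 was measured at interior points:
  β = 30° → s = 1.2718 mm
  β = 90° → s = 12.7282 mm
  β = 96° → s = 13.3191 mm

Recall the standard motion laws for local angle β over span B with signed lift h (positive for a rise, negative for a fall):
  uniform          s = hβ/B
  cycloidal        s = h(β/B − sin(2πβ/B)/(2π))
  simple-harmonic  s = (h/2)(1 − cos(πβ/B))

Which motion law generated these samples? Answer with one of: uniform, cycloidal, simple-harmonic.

candidates at β/B = r: uniform s = h·r (linear in β); cycloidal s = h·(r − sin(2πr)/(2π)); simple-harmonic s = (h/2)(1 − cos(πr))
β=30°: printed 1.2718 | uniform 3.5000, cycloidal 1.2718, simple-harmonic 2.0503
β=90°: printed 12.7282 | uniform 10.5000, cycloidal 12.7282, simple-harmonic 11.9497
β=96°: printed 13.3191 | uniform 11.2000, cycloidal 13.3191, simple-harmonic 12.6631
only one law matches every sample → cycloidal

cycloidal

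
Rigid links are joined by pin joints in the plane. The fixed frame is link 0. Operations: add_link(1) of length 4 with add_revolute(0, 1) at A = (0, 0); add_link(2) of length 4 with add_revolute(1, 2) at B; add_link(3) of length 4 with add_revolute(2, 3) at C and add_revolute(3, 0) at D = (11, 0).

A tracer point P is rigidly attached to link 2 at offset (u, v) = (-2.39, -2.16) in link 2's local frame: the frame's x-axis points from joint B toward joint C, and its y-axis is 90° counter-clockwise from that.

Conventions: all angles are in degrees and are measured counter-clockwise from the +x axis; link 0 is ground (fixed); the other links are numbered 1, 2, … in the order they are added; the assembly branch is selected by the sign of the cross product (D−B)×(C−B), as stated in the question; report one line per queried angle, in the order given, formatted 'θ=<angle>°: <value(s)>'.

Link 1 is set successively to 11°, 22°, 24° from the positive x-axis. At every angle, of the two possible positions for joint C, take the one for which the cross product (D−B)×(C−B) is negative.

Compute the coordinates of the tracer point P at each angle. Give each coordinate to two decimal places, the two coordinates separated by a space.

A=(0,0), D=(11.00,0)
θ=11°: B = A + 4.00·(cos11°, sin11°) = (3.9265, 0.7632)
θ=11°: |BD| = 7.1145
θ=11°: circle(B,4.00) ∩ circle(D,4.00): a=3.5573, h=1.8292
θ=11°:   candidates: C₊=(7.6595,2.2002) cross=13.014; C₋=(7.2670,-1.4370) cross=-13.014
θ=11°:   branch - wants cross < 0 → take C=(7.2670,-1.4370) (cross=-13.014)
θ=11°: ex = (C−B)/|BC| = (0.8351,-0.5501); ey = (0.5501,0.8351)
θ=11°: P = B + -2.39·ex + -2.16·ey = (0.7424,0.2740)
θ=22°: B = A + 4.00·(cos22°, sin22°) = (3.7087, 1.4984)
θ=22°: |BD| = 7.4436
θ=22°: circle(B,4.00) ∩ circle(D,4.00): a=3.7218, h=1.4656
θ=22°:   candidates: C₊=(7.6494,2.1848) cross=10.910; C₋=(7.0593,-0.6864) cross=-10.910
θ=22°:   branch - wants cross < 0 → take C=(7.0593,-0.6864) (cross=-10.910)
θ=22°: ex = (C−B)/|BC| = (0.8376,-0.5462); ey = (0.5462,0.8376)
θ=22°: P = B + -2.39·ex + -2.16·ey = (0.5269,0.9945)
θ=24°: B = A + 4.00·(cos24°, sin24°) = (3.6542, 1.6269)
θ=24°: |BD| = 7.5238
θ=24°: circle(B,4.00) ∩ circle(D,4.00): a=3.7619, h=1.3594
θ=24°:   candidates: C₊=(7.6210,2.1407) cross=10.228; C₋=(7.0331,-0.5138) cross=-10.228
θ=24°:   branch - wants cross < 0 → take C=(7.0331,-0.5138) (cross=-10.228)
θ=24°: ex = (C−B)/|BC| = (0.8447,-0.5352); ey = (0.5352,0.8447)
θ=24°: P = B + -2.39·ex + -2.16·ey = (0.4793,1.0814)

θ=11°: 0.74 0.27
θ=22°: 0.53 0.99
θ=24°: 0.48 1.08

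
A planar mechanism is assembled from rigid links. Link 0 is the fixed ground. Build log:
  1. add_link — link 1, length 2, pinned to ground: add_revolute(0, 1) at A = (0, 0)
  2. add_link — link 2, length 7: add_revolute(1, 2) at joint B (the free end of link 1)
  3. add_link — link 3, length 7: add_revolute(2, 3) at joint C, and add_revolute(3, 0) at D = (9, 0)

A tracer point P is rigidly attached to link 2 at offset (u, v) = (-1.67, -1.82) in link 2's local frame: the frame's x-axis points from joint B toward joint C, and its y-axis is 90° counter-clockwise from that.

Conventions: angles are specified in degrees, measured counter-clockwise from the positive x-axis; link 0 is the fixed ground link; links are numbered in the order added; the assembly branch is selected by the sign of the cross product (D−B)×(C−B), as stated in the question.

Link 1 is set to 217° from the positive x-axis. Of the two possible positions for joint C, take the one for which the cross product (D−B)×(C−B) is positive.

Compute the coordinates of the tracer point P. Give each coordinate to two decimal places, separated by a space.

A=(0,0), D=(9.00,0)
B = A + 2.00·(cos217°, sin217°) = (-1.5973, -1.2036)
|BD| = 10.6654
circle(B,7.00) ∩ circle(D,7.00): a=5.3327, h=4.5346
  candidates: C₊=(3.1896,3.9038) cross=48.363; C₋=(4.2131,-5.1074) cross=-48.363
  branch + wants cross > 0 → take C=(3.1896,3.9038) (cross=48.363)
ex = (C−B)/|BC| = (0.6838,0.7296); ey = (-0.7296,0.6838)
P = B + -1.67·ex + -1.82·ey = (-1.4114,-3.6667)

-1.41 -3.67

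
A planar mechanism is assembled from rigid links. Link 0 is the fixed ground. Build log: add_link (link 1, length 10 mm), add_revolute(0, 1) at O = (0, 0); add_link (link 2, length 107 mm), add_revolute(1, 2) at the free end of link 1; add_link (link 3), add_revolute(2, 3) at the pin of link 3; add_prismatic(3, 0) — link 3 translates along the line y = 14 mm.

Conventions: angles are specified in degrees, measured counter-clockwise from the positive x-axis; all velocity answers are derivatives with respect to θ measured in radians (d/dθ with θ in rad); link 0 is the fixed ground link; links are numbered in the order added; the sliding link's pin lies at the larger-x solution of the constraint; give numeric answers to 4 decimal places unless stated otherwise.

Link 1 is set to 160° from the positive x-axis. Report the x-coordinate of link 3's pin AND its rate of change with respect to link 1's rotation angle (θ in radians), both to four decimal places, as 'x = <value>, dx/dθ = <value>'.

geometry: r = 10 mm, L = 107 mm, e = 14 mm
crank pin P = (r cos θ, r sin θ) = (-9.396926, 3.420201)
h = r sin θ − e = 3.420201 − 14 = -10.579799
x = r cos θ + √(L² − h²) = -9.396926 + 106.475668 = 97.078742
dx/dθ = −r sin θ − h·r cos θ/√(L² − h²) (θ in radians; h = -10.579799) = -4.353913

x = 97.0787, dx/dθ = -4.3539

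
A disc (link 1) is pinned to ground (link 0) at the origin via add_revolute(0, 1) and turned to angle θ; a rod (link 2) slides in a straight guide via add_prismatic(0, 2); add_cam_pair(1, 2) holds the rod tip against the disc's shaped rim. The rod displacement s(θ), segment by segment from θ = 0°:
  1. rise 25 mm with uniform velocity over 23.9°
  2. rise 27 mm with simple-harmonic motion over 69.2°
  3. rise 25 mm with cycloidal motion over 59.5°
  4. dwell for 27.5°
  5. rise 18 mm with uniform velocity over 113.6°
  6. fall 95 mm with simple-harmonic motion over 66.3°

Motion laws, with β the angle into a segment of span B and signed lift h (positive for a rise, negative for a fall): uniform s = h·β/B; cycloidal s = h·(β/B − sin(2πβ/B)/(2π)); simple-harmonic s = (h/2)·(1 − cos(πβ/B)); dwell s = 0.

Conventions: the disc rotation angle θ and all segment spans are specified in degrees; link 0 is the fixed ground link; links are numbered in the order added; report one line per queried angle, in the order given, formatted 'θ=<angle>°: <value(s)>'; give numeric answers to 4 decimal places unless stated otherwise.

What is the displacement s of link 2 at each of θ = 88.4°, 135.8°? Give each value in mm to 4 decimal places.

segment 1 (0° to 23.9°, uniform, h = 25) is passed completely: s = 0.0000 + (25) = 25.0000
θ = 88.4° falls in segment 2 (23.9° to 93.1°, simple-harmonic, h = 27): β = 88.4 − 23.9 = 64.5°, B = 69.2°; Δs = 27/2·(1 − cos(π·0.9321)) = 26.6938; s = 25.0000 + 26.6938 = 51.6938
segment 2 (23.9° to 93.1°, simple-harmonic, h = 27) is passed completely: s = 25.0000 + (27) = 52.0000
θ = 135.8° falls in segment 3 (93.1° to 152.6°, cycloidal, h = 25): β = 135.8 − 93.1 = 42.7°, B = 59.5°; Δs = 25·(0.7176 − sin(2π·0.7176)/(2π)) = 21.8381; s = 52.0000 + 21.8381 = 73.8381

θ=88.4°: 51.6938
θ=135.8°: 73.8381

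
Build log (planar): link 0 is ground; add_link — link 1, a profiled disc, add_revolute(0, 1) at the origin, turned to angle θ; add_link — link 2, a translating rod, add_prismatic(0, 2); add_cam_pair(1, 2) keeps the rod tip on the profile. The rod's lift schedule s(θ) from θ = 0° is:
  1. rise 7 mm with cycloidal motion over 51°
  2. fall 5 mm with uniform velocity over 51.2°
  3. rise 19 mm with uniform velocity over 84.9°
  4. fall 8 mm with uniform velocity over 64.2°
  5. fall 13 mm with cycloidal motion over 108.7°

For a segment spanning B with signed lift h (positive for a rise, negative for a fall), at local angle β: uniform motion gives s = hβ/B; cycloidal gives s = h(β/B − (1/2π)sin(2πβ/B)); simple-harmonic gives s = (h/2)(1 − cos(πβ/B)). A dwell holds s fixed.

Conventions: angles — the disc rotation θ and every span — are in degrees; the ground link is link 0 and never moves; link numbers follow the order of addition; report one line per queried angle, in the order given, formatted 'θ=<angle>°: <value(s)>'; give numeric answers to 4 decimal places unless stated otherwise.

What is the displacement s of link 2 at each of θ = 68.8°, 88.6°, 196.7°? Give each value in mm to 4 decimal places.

seg 1 [0°–51°] cycloidal, h=7: full span → s += 7 → s = 7.0000
seg 2 [51°–102.2°] uniform, h=-5: θ=68.8° here. β=17.8, B=51.2. -5·17.8/51.2 = -1.7383 → s = 5.2617
seg 2 [51°–102.2°] uniform, h=-5: θ=88.6° here. β=37.6, B=51.2. -5·37.6/51.2 = -3.6719 → s = 3.3281
seg 2 [51°–102.2°] uniform, h=-5: full span → s += -5 → s = 2.0000
seg 3 [102.2°–187.1°] uniform, h=19: full span → s += 19 → s = 21.0000
seg 4 [187.1°–251.3°] uniform, h=-8: θ=196.7° here. β=9.6, B=64.2. -8·9.6/64.2 = -1.1963 → s = 19.8037

θ=68.8°: 5.2617
θ=88.6°: 3.3281
θ=196.7°: 19.8037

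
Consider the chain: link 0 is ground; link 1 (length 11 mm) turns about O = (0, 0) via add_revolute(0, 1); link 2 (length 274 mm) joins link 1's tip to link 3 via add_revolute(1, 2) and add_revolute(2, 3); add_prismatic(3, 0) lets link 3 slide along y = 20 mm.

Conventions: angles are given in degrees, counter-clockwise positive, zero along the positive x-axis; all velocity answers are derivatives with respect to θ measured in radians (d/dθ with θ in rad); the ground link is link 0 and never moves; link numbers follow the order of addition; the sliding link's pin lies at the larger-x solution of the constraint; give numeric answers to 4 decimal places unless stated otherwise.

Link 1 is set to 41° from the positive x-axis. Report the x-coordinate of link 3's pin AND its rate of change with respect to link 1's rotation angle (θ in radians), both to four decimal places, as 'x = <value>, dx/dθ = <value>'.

geometry: r = 11 mm, L = 274 mm, e = 20 mm
crank pin P = (r cos θ, r sin θ) = (8.301805, 7.216649)
h = r sin θ − e = 7.216649 − 20 = -12.783351
x = r cos θ + √(L² − h²) = 8.301805 + 273.701637 = 282.003442
dx/dθ = −r sin θ − h·r cos θ/√(L² − h²) (θ in radians; h = -12.783351) = -6.828910

x = 282.0034, dx/dθ = -6.8289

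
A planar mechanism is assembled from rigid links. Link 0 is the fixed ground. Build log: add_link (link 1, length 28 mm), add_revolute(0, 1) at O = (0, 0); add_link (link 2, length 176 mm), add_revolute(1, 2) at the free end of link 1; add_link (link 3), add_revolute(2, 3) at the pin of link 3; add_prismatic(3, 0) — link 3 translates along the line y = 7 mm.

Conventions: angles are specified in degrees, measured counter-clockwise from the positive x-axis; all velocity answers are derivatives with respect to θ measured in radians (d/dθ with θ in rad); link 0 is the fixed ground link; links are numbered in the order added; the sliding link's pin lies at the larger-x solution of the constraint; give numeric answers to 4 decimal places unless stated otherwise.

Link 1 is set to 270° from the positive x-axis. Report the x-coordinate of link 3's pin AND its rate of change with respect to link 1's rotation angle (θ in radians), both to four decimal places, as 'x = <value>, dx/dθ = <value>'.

geometry: r = 28 mm, L = 176 mm, e = 7 mm
crank pin P = (r cos θ, r sin θ) = (-0.000000, -28.000000)
h = r sin θ − e = -28.000000 − 7 = -35.000000
x = r cos θ + √(L² − h²) = -0.000000 + 172.484782 = 172.484782
dx/dθ = −r sin θ − h·r cos θ/√(L² − h²) (θ in radians; h = -35.000000) = 28.000000

x = 172.4848, dx/dθ = 28.0000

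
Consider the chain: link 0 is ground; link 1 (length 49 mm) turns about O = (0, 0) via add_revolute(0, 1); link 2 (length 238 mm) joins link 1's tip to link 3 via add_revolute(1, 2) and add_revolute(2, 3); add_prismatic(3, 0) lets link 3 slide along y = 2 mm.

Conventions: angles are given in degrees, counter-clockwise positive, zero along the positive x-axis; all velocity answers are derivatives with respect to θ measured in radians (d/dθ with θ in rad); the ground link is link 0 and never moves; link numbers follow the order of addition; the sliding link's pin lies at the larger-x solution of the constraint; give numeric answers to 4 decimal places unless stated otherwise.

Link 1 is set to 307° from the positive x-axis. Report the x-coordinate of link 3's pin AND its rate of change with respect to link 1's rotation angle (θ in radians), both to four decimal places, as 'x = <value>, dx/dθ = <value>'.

geometry: r = 49 mm, L = 238 mm, e = 2 mm
crank pin P = (r cos θ, r sin θ) = (29.488936, -39.133140)
h = r sin θ − e = -39.133140 − 2 = -41.133140
x = r cos θ + √(L² − h²) = 29.488936 + 234.418568 = 263.907504
dx/dθ = −r sin θ − h·r cos θ/√(L² − h²) (θ in radians; h = -41.133140) = 44.307528

x = 263.9075, dx/dθ = 44.3075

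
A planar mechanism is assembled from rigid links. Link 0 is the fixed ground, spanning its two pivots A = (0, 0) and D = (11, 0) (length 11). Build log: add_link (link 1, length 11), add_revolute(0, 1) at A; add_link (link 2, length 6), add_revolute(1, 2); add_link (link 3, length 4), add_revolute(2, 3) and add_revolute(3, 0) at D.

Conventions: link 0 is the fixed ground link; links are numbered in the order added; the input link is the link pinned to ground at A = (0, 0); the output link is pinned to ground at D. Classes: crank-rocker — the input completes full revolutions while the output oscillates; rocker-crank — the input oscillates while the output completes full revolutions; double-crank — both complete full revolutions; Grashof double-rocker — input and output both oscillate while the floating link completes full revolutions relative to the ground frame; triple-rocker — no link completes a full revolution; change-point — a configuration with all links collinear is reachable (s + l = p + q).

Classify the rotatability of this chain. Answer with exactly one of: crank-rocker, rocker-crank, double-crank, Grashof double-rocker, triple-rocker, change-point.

lengths: ground=11, input=11, coupler=6, output=4
sorted: s=4 (shortest), l=11 (longest), p+q=17
s + l = 15 vs p + q = 17
s + l < p + q (Grashof) with shortest = output link → rocker-crank

rocker-crank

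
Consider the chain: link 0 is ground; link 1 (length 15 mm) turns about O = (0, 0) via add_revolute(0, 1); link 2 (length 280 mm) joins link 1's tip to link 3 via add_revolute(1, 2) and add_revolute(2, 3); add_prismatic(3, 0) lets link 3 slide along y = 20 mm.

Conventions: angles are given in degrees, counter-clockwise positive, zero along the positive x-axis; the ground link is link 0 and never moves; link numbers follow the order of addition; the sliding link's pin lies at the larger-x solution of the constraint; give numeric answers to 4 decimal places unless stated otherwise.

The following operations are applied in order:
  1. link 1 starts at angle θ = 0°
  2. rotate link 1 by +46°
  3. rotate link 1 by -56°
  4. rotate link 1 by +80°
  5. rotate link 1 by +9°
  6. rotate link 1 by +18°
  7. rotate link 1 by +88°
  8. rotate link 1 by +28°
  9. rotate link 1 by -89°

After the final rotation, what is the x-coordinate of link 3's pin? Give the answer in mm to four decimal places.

geometry: r = 15 mm, L = 280 mm, e = 20 mm; θ starts at 0°
rotate link 1 by +46°: θ ← 0° +46° = 46°
rotate link 1 by -56°: θ ← 46° -56° = -10°
rotate link 1 by +80°: θ ← -10° +80° = 70°
rotate link 1 by +9°: θ ← 70° +9° = 79°
rotate link 1 by +18°: θ ← 79° +18° = 97°
rotate link 1 by +88°: θ ← 97° +88° = 185°
rotate link 1 by +28°: θ ← 185° +28° = 213°
rotate link 1 by -89°: θ ← 213° -89° = 124°
crank pin P = (r cos θ, r sin θ) = (-8.387894, 12.435564)
h = r sin θ − e = 12.435564 − 20 = -7.564436
x = r cos θ + √(L² − h²) = -8.387894 + 279.897802 = 271.509908

271.5099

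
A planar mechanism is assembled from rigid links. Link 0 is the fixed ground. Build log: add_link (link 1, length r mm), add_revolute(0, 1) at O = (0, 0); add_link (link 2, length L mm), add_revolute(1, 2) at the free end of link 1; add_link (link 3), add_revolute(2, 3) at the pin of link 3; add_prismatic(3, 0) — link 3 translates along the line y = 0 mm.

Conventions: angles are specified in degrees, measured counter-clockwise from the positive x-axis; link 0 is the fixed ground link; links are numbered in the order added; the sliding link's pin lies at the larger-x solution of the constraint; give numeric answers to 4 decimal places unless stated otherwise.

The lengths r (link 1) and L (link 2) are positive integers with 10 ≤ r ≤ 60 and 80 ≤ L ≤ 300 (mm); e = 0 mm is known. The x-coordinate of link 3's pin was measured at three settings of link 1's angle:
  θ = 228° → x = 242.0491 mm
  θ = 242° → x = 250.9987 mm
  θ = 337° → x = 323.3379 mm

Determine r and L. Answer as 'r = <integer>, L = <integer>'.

constraint per measurement: (x − r cos θ)² + (r sin θ − e)² = L²
subtracting the θ₁ and θ₂ equations cancels the r² and L² terms:
r = (x₁² − x₂²) / (2[(x₁cos θ₁ + e sin θ₁) − (x₂cos θ₂ + e sin θ₂)]) = 50.0001 → r = 50
L² = (x₁ − r cos θ₁)² + (r sin θ₁ − e)² = 77284.0129 → L = 278.0000 → L = 278
check at θ₃=337°: x = 323.3379 (printed 323.3379) ✓

r = 50, L = 278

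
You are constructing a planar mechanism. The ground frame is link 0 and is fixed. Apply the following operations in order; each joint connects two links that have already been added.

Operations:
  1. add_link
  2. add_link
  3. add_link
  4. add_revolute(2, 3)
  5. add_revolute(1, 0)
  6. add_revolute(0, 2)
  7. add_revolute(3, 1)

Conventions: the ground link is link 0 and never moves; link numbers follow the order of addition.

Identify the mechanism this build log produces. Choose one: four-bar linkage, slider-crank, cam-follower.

links: 4 (incl. ground); joints: 4 revolute, 0 prismatic, 0 higher (cam) pair, forming one closed loop
4 links in a single 4R loop → four-bar linkage

four-bar linkage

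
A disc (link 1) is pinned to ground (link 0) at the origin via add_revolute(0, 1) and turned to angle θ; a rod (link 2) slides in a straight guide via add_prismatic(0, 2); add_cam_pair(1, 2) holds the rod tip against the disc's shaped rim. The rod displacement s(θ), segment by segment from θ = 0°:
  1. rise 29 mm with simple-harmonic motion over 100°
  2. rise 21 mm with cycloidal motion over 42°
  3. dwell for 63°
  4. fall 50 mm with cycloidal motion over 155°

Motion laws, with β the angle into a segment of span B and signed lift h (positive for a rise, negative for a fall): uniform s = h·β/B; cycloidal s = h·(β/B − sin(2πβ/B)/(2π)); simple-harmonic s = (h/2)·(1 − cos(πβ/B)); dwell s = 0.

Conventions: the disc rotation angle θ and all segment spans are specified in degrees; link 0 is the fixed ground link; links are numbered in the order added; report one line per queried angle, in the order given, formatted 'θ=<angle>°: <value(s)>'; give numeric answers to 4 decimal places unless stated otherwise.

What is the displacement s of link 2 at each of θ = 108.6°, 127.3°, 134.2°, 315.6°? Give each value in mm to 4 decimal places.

segment 1 (0° to 100°, simple-harmonic, h = 29) is passed completely: s = 0.0000 + (29) = 29.0000
θ = 108.6° falls in segment 2 (100° to 142°, cycloidal, h = 21): β = 108.6 − 100 = 8.6°, B = 42°; Δs = 21·(0.2048 − sin(2π·0.2048)/(2π)) = 1.0919; s = 29.0000 + 1.0919 = 30.0919
θ = 127.3° falls in segment 2 (100° to 142°, cycloidal, h = 21): β = 127.3 − 100 = 27.3°, B = 42°; Δs = 21·(0.6500 − sin(2π·0.6500)/(2π)) = 16.3539; s = 29.0000 + 16.3539 = 45.3539
θ = 134.2° falls in segment 2 (100° to 142°, cycloidal, h = 21): β = 134.2 − 100 = 34.2°, B = 42°; Δs = 21·(0.8143 − sin(2π·0.8143)/(2π)) = 20.1733; s = 29.0000 + 20.1733 = 49.1733
segment 2 (100° to 142°, cycloidal, h = 21) is passed completely: s = 29.0000 + (21) = 50.0000
segment 3 (142° to 205°, dwell): s unchanged at 50.0000
θ = 315.6° falls in segment 4 (205° to 360°, cycloidal, h = -50): β = 315.6 − 205 = 110.6°, B = 155°; Δs = -50·(0.7135 − sin(2π·0.7135)/(2π)) = -43.4274; s = 50.0000 − 43.4274 = 6.5726

θ=108.6°: 30.0919
θ=127.3°: 45.3539
θ=134.2°: 49.1733
θ=315.6°: 6.5726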